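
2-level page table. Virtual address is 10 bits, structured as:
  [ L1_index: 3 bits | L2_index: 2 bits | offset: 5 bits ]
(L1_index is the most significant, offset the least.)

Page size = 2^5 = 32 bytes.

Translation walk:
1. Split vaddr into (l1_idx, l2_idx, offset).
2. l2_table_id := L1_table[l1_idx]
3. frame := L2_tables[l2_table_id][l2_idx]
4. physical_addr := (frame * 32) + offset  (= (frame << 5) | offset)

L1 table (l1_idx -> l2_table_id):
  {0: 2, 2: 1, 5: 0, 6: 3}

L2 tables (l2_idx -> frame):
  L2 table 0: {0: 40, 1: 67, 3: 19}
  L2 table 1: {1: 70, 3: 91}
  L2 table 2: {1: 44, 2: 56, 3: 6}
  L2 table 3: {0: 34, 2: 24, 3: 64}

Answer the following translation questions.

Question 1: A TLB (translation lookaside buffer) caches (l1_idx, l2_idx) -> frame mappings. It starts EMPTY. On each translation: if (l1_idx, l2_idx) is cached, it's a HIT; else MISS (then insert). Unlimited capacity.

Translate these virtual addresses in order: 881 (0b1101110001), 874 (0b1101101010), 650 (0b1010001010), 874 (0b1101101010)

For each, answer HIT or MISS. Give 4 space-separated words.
vaddr=881: (6,3) not in TLB -> MISS, insert
vaddr=874: (6,3) in TLB -> HIT
vaddr=650: (5,0) not in TLB -> MISS, insert
vaddr=874: (6,3) in TLB -> HIT

Answer: MISS HIT MISS HIT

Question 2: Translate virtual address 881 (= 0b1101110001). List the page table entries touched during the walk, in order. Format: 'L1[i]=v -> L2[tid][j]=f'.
vaddr = 881 = 0b1101110001
Split: l1_idx=6, l2_idx=3, offset=17

Answer: L1[6]=3 -> L2[3][3]=64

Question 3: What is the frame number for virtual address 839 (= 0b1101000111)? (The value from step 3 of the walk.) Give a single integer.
vaddr = 839: l1_idx=6, l2_idx=2
L1[6] = 3; L2[3][2] = 24

Answer: 24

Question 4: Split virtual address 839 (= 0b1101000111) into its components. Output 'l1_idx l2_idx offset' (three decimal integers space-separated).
vaddr = 839 = 0b1101000111
  top 3 bits -> l1_idx = 6
  next 2 bits -> l2_idx = 2
  bottom 5 bits -> offset = 7

Answer: 6 2 7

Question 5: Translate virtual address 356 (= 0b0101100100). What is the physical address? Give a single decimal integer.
Answer: 2916

Derivation:
vaddr = 356 = 0b0101100100
Split: l1_idx=2, l2_idx=3, offset=4
L1[2] = 1
L2[1][3] = 91
paddr = 91 * 32 + 4 = 2916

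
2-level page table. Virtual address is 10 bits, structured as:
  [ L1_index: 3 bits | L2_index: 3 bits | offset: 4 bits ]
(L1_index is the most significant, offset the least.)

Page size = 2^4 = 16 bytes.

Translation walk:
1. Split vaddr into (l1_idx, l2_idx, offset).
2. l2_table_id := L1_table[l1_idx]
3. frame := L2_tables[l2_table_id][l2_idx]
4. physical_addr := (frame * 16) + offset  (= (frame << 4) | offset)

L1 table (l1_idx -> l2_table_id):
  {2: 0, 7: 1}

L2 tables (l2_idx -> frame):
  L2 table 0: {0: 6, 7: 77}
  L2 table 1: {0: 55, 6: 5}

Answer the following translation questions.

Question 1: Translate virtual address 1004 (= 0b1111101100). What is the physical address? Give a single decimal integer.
Answer: 92

Derivation:
vaddr = 1004 = 0b1111101100
Split: l1_idx=7, l2_idx=6, offset=12
L1[7] = 1
L2[1][6] = 5
paddr = 5 * 16 + 12 = 92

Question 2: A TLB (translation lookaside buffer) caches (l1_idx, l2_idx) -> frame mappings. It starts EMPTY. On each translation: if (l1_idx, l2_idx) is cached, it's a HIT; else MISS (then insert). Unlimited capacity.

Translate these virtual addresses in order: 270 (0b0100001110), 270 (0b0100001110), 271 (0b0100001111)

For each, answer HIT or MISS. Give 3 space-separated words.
vaddr=270: (2,0) not in TLB -> MISS, insert
vaddr=270: (2,0) in TLB -> HIT
vaddr=271: (2,0) in TLB -> HIT

Answer: MISS HIT HIT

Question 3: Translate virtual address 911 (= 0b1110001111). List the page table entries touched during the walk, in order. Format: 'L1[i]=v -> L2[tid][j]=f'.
vaddr = 911 = 0b1110001111
Split: l1_idx=7, l2_idx=0, offset=15

Answer: L1[7]=1 -> L2[1][0]=55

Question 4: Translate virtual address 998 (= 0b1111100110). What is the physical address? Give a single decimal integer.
Answer: 86

Derivation:
vaddr = 998 = 0b1111100110
Split: l1_idx=7, l2_idx=6, offset=6
L1[7] = 1
L2[1][6] = 5
paddr = 5 * 16 + 6 = 86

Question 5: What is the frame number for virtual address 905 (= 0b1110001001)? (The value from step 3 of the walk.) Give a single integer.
vaddr = 905: l1_idx=7, l2_idx=0
L1[7] = 1; L2[1][0] = 55

Answer: 55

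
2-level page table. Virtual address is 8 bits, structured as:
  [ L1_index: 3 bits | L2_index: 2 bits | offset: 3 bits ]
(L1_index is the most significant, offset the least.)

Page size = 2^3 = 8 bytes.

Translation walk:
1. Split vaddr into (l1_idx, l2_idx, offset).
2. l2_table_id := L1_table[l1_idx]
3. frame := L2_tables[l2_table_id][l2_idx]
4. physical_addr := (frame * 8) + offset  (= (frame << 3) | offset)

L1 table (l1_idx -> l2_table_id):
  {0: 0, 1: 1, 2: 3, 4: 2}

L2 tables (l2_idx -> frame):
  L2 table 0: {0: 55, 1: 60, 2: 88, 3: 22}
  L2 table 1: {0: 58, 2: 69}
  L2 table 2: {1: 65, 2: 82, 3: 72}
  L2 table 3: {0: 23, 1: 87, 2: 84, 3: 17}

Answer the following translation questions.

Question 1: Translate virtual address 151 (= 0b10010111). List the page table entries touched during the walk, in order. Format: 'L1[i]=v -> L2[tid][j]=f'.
Answer: L1[4]=2 -> L2[2][2]=82

Derivation:
vaddr = 151 = 0b10010111
Split: l1_idx=4, l2_idx=2, offset=7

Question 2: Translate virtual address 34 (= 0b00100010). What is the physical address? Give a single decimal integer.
vaddr = 34 = 0b00100010
Split: l1_idx=1, l2_idx=0, offset=2
L1[1] = 1
L2[1][0] = 58
paddr = 58 * 8 + 2 = 466

Answer: 466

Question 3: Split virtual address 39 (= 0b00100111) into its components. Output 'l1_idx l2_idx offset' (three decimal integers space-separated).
vaddr = 39 = 0b00100111
  top 3 bits -> l1_idx = 1
  next 2 bits -> l2_idx = 0
  bottom 3 bits -> offset = 7

Answer: 1 0 7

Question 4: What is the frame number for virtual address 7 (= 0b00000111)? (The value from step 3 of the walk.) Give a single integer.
vaddr = 7: l1_idx=0, l2_idx=0
L1[0] = 0; L2[0][0] = 55

Answer: 55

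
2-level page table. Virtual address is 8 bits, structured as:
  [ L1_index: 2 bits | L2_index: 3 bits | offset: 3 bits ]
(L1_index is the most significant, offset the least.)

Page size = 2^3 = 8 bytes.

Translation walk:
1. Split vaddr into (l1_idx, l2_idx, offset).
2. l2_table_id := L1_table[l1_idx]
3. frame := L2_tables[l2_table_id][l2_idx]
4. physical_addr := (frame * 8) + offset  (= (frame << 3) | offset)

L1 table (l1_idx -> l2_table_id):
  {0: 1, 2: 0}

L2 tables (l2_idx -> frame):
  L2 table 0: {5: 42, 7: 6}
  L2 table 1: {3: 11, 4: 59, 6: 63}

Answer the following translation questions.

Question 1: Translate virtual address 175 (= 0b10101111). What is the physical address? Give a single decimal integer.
vaddr = 175 = 0b10101111
Split: l1_idx=2, l2_idx=5, offset=7
L1[2] = 0
L2[0][5] = 42
paddr = 42 * 8 + 7 = 343

Answer: 343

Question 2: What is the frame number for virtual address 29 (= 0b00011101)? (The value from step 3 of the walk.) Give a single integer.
Answer: 11

Derivation:
vaddr = 29: l1_idx=0, l2_idx=3
L1[0] = 1; L2[1][3] = 11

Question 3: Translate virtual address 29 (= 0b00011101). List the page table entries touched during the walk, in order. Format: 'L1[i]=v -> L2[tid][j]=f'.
Answer: L1[0]=1 -> L2[1][3]=11

Derivation:
vaddr = 29 = 0b00011101
Split: l1_idx=0, l2_idx=3, offset=5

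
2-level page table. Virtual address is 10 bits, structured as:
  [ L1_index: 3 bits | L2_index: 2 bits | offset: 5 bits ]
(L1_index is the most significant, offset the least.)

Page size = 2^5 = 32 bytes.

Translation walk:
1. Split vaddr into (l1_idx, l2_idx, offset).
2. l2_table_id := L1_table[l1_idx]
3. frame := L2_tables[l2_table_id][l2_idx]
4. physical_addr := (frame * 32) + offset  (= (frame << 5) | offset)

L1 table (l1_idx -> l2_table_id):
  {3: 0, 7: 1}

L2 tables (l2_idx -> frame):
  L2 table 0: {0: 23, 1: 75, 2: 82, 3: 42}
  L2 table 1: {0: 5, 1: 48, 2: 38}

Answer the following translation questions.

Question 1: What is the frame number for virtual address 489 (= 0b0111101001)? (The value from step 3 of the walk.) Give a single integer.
Answer: 42

Derivation:
vaddr = 489: l1_idx=3, l2_idx=3
L1[3] = 0; L2[0][3] = 42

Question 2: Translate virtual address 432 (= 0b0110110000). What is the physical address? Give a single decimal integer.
Answer: 2416

Derivation:
vaddr = 432 = 0b0110110000
Split: l1_idx=3, l2_idx=1, offset=16
L1[3] = 0
L2[0][1] = 75
paddr = 75 * 32 + 16 = 2416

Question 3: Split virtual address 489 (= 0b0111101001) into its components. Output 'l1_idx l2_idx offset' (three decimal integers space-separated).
vaddr = 489 = 0b0111101001
  top 3 bits -> l1_idx = 3
  next 2 bits -> l2_idx = 3
  bottom 5 bits -> offset = 9

Answer: 3 3 9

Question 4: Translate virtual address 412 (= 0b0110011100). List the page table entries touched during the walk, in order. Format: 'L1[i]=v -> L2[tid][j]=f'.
vaddr = 412 = 0b0110011100
Split: l1_idx=3, l2_idx=0, offset=28

Answer: L1[3]=0 -> L2[0][0]=23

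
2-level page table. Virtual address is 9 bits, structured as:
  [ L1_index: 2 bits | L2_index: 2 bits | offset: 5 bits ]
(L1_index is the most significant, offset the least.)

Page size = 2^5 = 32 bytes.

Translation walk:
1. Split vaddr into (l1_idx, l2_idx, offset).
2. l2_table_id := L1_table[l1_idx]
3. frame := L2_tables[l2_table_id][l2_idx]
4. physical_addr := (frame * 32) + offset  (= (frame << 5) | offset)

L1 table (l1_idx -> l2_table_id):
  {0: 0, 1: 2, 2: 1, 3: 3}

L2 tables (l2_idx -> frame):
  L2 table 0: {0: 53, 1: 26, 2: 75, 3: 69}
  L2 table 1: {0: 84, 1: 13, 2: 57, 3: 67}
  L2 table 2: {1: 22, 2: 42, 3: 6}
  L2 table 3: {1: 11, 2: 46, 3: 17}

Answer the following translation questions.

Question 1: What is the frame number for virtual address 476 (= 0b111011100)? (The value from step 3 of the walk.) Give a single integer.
Answer: 46

Derivation:
vaddr = 476: l1_idx=3, l2_idx=2
L1[3] = 3; L2[3][2] = 46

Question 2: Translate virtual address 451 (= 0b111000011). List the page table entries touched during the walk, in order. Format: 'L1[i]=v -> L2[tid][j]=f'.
vaddr = 451 = 0b111000011
Split: l1_idx=3, l2_idx=2, offset=3

Answer: L1[3]=3 -> L2[3][2]=46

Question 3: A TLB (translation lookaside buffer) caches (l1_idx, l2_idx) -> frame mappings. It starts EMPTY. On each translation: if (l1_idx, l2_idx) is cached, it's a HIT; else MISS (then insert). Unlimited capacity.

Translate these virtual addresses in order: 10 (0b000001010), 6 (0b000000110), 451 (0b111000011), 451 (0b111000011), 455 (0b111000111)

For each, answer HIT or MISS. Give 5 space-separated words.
Answer: MISS HIT MISS HIT HIT

Derivation:
vaddr=10: (0,0) not in TLB -> MISS, insert
vaddr=6: (0,0) in TLB -> HIT
vaddr=451: (3,2) not in TLB -> MISS, insert
vaddr=451: (3,2) in TLB -> HIT
vaddr=455: (3,2) in TLB -> HIT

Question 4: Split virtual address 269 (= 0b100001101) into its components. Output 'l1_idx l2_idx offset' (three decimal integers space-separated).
vaddr = 269 = 0b100001101
  top 2 bits -> l1_idx = 2
  next 2 bits -> l2_idx = 0
  bottom 5 bits -> offset = 13

Answer: 2 0 13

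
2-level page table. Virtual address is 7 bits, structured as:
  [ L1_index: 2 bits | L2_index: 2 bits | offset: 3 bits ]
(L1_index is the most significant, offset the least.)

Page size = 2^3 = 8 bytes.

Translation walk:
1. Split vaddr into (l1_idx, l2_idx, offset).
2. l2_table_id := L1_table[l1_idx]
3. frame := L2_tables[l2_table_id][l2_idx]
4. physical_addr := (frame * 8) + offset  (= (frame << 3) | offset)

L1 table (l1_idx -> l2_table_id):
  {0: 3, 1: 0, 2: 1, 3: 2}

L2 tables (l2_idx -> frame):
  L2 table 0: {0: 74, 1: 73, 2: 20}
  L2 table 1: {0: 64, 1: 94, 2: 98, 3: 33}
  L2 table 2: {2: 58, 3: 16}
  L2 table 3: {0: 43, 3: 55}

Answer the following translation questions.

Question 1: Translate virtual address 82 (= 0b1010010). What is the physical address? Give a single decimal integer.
vaddr = 82 = 0b1010010
Split: l1_idx=2, l2_idx=2, offset=2
L1[2] = 1
L2[1][2] = 98
paddr = 98 * 8 + 2 = 786

Answer: 786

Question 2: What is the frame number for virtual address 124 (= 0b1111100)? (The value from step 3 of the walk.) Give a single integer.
Answer: 16

Derivation:
vaddr = 124: l1_idx=3, l2_idx=3
L1[3] = 2; L2[2][3] = 16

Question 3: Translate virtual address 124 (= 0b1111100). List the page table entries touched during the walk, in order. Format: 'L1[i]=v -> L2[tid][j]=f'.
vaddr = 124 = 0b1111100
Split: l1_idx=3, l2_idx=3, offset=4

Answer: L1[3]=2 -> L2[2][3]=16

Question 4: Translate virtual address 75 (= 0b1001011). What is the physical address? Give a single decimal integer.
vaddr = 75 = 0b1001011
Split: l1_idx=2, l2_idx=1, offset=3
L1[2] = 1
L2[1][1] = 94
paddr = 94 * 8 + 3 = 755

Answer: 755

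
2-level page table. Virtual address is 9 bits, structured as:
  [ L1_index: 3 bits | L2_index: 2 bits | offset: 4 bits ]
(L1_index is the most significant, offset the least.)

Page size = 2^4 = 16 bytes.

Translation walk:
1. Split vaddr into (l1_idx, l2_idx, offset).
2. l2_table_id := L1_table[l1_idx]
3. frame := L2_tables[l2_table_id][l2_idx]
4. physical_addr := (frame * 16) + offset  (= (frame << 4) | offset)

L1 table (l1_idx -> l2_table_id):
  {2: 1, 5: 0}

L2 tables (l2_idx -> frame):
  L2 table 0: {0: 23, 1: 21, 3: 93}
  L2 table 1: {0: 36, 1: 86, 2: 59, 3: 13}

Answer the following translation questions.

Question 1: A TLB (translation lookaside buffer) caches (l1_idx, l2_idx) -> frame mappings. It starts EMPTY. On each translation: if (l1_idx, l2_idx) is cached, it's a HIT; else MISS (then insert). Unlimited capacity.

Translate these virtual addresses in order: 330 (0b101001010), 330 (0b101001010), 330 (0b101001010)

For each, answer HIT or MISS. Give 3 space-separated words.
vaddr=330: (5,0) not in TLB -> MISS, insert
vaddr=330: (5,0) in TLB -> HIT
vaddr=330: (5,0) in TLB -> HIT

Answer: MISS HIT HIT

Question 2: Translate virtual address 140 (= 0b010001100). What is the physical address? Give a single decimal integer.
vaddr = 140 = 0b010001100
Split: l1_idx=2, l2_idx=0, offset=12
L1[2] = 1
L2[1][0] = 36
paddr = 36 * 16 + 12 = 588

Answer: 588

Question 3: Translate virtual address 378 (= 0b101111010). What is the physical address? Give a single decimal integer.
vaddr = 378 = 0b101111010
Split: l1_idx=5, l2_idx=3, offset=10
L1[5] = 0
L2[0][3] = 93
paddr = 93 * 16 + 10 = 1498

Answer: 1498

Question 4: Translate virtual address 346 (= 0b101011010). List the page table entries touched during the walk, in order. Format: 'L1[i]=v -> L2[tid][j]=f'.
vaddr = 346 = 0b101011010
Split: l1_idx=5, l2_idx=1, offset=10

Answer: L1[5]=0 -> L2[0][1]=21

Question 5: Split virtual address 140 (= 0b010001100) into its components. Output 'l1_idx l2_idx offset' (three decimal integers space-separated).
Answer: 2 0 12

Derivation:
vaddr = 140 = 0b010001100
  top 3 bits -> l1_idx = 2
  next 2 bits -> l2_idx = 0
  bottom 4 bits -> offset = 12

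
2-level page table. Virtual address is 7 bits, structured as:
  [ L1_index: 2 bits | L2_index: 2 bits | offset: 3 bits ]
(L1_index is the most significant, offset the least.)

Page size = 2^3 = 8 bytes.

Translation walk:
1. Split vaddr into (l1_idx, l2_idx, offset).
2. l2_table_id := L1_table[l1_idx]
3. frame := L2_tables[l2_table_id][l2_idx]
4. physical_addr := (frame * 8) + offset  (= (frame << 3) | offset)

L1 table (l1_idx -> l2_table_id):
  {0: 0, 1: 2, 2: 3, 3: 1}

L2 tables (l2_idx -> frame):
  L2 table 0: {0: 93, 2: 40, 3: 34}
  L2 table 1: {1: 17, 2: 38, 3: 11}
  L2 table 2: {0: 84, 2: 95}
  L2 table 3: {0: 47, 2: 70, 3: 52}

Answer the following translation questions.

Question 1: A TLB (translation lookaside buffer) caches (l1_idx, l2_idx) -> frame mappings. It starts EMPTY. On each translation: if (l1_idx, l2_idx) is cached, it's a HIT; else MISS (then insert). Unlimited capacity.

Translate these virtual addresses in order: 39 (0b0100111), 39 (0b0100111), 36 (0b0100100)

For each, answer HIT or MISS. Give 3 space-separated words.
Answer: MISS HIT HIT

Derivation:
vaddr=39: (1,0) not in TLB -> MISS, insert
vaddr=39: (1,0) in TLB -> HIT
vaddr=36: (1,0) in TLB -> HIT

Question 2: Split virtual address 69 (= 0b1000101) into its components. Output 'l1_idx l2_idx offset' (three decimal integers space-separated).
vaddr = 69 = 0b1000101
  top 2 bits -> l1_idx = 2
  next 2 bits -> l2_idx = 0
  bottom 3 bits -> offset = 5

Answer: 2 0 5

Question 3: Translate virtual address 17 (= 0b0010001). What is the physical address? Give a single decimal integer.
Answer: 321

Derivation:
vaddr = 17 = 0b0010001
Split: l1_idx=0, l2_idx=2, offset=1
L1[0] = 0
L2[0][2] = 40
paddr = 40 * 8 + 1 = 321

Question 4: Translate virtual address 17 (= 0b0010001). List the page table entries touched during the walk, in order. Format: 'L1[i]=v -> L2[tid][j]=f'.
Answer: L1[0]=0 -> L2[0][2]=40

Derivation:
vaddr = 17 = 0b0010001
Split: l1_idx=0, l2_idx=2, offset=1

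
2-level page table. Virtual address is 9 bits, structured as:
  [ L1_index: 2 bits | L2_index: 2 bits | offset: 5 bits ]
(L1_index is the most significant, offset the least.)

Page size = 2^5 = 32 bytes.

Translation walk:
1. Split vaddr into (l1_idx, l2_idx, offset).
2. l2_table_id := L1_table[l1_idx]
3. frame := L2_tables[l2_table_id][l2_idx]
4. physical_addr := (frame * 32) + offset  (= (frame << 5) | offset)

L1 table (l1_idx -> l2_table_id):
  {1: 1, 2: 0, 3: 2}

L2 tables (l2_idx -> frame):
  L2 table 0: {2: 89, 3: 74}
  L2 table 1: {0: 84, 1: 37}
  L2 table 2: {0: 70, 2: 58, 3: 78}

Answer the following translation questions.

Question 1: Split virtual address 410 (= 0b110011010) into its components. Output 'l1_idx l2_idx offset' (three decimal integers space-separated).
vaddr = 410 = 0b110011010
  top 2 bits -> l1_idx = 3
  next 2 bits -> l2_idx = 0
  bottom 5 bits -> offset = 26

Answer: 3 0 26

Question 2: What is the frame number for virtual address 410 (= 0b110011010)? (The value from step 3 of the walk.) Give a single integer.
vaddr = 410: l1_idx=3, l2_idx=0
L1[3] = 2; L2[2][0] = 70

Answer: 70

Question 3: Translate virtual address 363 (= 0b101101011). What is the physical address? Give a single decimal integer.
vaddr = 363 = 0b101101011
Split: l1_idx=2, l2_idx=3, offset=11
L1[2] = 0
L2[0][3] = 74
paddr = 74 * 32 + 11 = 2379

Answer: 2379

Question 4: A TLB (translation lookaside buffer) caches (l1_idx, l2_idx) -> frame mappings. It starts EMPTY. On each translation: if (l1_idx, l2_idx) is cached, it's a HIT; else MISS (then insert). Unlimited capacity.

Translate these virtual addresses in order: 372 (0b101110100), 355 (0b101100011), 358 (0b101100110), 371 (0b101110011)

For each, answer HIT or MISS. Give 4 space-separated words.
Answer: MISS HIT HIT HIT

Derivation:
vaddr=372: (2,3) not in TLB -> MISS, insert
vaddr=355: (2,3) in TLB -> HIT
vaddr=358: (2,3) in TLB -> HIT
vaddr=371: (2,3) in TLB -> HIT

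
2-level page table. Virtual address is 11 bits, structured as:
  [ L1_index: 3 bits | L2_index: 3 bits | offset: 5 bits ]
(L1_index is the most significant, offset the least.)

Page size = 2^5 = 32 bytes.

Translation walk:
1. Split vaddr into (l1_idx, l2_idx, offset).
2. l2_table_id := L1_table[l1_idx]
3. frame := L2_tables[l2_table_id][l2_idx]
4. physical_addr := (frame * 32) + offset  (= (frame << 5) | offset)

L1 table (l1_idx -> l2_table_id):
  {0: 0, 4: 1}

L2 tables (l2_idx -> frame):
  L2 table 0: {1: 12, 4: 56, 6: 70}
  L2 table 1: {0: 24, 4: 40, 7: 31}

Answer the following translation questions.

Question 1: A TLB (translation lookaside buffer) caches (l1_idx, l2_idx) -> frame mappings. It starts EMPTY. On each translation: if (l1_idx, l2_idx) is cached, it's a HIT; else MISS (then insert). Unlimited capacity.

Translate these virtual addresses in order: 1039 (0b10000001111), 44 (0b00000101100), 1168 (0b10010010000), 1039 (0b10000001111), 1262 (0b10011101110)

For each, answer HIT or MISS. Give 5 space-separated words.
Answer: MISS MISS MISS HIT MISS

Derivation:
vaddr=1039: (4,0) not in TLB -> MISS, insert
vaddr=44: (0,1) not in TLB -> MISS, insert
vaddr=1168: (4,4) not in TLB -> MISS, insert
vaddr=1039: (4,0) in TLB -> HIT
vaddr=1262: (4,7) not in TLB -> MISS, insert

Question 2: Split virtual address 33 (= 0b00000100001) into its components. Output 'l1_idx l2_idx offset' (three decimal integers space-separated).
vaddr = 33 = 0b00000100001
  top 3 bits -> l1_idx = 0
  next 3 bits -> l2_idx = 1
  bottom 5 bits -> offset = 1

Answer: 0 1 1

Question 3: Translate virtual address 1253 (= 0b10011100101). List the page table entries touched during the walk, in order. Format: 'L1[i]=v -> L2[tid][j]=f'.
vaddr = 1253 = 0b10011100101
Split: l1_idx=4, l2_idx=7, offset=5

Answer: L1[4]=1 -> L2[1][7]=31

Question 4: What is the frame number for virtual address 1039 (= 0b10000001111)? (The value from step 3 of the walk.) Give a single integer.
Answer: 24

Derivation:
vaddr = 1039: l1_idx=4, l2_idx=0
L1[4] = 1; L2[1][0] = 24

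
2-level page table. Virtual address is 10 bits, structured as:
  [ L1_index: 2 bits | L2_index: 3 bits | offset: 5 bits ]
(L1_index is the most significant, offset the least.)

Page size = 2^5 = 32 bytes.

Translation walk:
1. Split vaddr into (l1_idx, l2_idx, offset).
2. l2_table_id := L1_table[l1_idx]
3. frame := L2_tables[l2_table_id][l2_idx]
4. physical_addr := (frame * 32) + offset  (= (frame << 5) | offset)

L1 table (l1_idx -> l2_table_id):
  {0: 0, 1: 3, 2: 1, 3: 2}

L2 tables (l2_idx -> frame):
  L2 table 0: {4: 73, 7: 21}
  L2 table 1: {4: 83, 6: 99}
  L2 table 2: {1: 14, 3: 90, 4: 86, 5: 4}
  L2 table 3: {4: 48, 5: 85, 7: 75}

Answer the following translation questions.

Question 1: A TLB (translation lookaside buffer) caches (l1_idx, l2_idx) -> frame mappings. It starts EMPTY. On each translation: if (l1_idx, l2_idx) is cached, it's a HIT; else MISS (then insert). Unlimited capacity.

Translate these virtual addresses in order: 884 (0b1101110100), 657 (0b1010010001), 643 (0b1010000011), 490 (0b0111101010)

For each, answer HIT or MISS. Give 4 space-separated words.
vaddr=884: (3,3) not in TLB -> MISS, insert
vaddr=657: (2,4) not in TLB -> MISS, insert
vaddr=643: (2,4) in TLB -> HIT
vaddr=490: (1,7) not in TLB -> MISS, insert

Answer: MISS MISS HIT MISS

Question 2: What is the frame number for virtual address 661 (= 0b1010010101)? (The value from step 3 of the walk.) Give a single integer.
Answer: 83

Derivation:
vaddr = 661: l1_idx=2, l2_idx=4
L1[2] = 1; L2[1][4] = 83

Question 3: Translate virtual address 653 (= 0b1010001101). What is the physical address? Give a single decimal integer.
Answer: 2669

Derivation:
vaddr = 653 = 0b1010001101
Split: l1_idx=2, l2_idx=4, offset=13
L1[2] = 1
L2[1][4] = 83
paddr = 83 * 32 + 13 = 2669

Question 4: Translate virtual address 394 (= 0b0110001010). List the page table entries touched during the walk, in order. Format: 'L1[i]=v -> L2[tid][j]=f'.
vaddr = 394 = 0b0110001010
Split: l1_idx=1, l2_idx=4, offset=10

Answer: L1[1]=3 -> L2[3][4]=48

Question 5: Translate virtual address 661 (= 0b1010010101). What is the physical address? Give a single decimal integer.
vaddr = 661 = 0b1010010101
Split: l1_idx=2, l2_idx=4, offset=21
L1[2] = 1
L2[1][4] = 83
paddr = 83 * 32 + 21 = 2677

Answer: 2677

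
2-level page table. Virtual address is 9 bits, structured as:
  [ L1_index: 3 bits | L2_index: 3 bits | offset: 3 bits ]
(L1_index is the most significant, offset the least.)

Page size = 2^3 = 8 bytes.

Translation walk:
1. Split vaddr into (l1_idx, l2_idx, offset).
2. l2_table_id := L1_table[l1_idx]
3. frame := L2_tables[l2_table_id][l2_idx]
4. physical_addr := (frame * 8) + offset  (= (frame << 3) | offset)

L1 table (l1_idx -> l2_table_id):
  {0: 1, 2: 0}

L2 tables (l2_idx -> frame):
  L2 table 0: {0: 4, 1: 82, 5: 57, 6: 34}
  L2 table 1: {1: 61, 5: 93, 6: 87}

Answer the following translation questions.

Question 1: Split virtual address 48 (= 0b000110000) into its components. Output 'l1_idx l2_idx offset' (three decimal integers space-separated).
Answer: 0 6 0

Derivation:
vaddr = 48 = 0b000110000
  top 3 bits -> l1_idx = 0
  next 3 bits -> l2_idx = 6
  bottom 3 bits -> offset = 0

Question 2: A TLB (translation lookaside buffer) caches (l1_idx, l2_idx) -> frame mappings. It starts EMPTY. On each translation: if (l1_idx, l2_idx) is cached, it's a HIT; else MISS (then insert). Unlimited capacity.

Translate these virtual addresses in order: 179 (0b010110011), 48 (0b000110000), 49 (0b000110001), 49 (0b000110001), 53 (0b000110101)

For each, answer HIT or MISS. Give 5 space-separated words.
vaddr=179: (2,6) not in TLB -> MISS, insert
vaddr=48: (0,6) not in TLB -> MISS, insert
vaddr=49: (0,6) in TLB -> HIT
vaddr=49: (0,6) in TLB -> HIT
vaddr=53: (0,6) in TLB -> HIT

Answer: MISS MISS HIT HIT HIT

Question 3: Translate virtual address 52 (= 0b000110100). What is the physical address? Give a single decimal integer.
Answer: 700

Derivation:
vaddr = 52 = 0b000110100
Split: l1_idx=0, l2_idx=6, offset=4
L1[0] = 1
L2[1][6] = 87
paddr = 87 * 8 + 4 = 700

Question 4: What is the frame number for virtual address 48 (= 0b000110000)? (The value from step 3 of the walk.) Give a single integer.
vaddr = 48: l1_idx=0, l2_idx=6
L1[0] = 1; L2[1][6] = 87

Answer: 87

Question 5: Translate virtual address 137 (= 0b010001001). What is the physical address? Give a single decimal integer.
vaddr = 137 = 0b010001001
Split: l1_idx=2, l2_idx=1, offset=1
L1[2] = 0
L2[0][1] = 82
paddr = 82 * 8 + 1 = 657

Answer: 657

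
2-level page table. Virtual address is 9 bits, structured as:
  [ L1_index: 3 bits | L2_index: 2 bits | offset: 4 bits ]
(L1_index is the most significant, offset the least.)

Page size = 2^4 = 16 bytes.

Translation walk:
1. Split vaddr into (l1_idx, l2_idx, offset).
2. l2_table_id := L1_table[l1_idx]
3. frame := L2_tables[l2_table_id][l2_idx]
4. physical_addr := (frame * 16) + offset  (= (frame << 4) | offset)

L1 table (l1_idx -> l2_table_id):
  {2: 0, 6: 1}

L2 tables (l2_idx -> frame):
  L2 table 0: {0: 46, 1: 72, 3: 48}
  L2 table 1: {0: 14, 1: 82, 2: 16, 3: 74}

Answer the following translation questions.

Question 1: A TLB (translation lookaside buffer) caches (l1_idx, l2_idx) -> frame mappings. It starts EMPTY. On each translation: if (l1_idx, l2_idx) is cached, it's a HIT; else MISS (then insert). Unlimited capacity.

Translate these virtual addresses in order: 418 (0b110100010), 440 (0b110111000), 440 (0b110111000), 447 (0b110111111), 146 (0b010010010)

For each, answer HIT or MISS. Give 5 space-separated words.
vaddr=418: (6,2) not in TLB -> MISS, insert
vaddr=440: (6,3) not in TLB -> MISS, insert
vaddr=440: (6,3) in TLB -> HIT
vaddr=447: (6,3) in TLB -> HIT
vaddr=146: (2,1) not in TLB -> MISS, insert

Answer: MISS MISS HIT HIT MISS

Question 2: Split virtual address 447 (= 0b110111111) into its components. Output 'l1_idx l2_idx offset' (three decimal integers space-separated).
Answer: 6 3 15

Derivation:
vaddr = 447 = 0b110111111
  top 3 bits -> l1_idx = 6
  next 2 bits -> l2_idx = 3
  bottom 4 bits -> offset = 15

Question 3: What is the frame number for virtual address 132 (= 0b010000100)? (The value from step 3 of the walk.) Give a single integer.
Answer: 46

Derivation:
vaddr = 132: l1_idx=2, l2_idx=0
L1[2] = 0; L2[0][0] = 46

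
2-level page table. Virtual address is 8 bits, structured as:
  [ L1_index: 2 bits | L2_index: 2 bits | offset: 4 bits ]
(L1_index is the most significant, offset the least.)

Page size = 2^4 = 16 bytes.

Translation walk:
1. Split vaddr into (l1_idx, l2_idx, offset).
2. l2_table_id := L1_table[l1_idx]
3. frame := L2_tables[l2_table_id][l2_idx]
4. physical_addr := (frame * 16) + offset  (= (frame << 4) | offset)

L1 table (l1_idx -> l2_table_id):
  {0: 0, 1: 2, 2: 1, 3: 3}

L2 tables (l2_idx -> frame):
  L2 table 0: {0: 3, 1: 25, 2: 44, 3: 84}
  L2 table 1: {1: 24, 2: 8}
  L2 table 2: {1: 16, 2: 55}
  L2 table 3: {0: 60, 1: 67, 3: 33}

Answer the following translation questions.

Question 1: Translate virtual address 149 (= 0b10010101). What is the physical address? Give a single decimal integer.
Answer: 389

Derivation:
vaddr = 149 = 0b10010101
Split: l1_idx=2, l2_idx=1, offset=5
L1[2] = 1
L2[1][1] = 24
paddr = 24 * 16 + 5 = 389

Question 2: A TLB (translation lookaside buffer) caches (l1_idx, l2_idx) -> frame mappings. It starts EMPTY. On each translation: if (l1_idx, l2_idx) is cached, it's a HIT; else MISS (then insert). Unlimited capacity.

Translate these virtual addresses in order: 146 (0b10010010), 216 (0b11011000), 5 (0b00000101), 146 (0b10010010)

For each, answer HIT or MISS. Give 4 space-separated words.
vaddr=146: (2,1) not in TLB -> MISS, insert
vaddr=216: (3,1) not in TLB -> MISS, insert
vaddr=5: (0,0) not in TLB -> MISS, insert
vaddr=146: (2,1) in TLB -> HIT

Answer: MISS MISS MISS HIT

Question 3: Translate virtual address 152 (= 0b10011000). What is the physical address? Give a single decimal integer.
vaddr = 152 = 0b10011000
Split: l1_idx=2, l2_idx=1, offset=8
L1[2] = 1
L2[1][1] = 24
paddr = 24 * 16 + 8 = 392

Answer: 392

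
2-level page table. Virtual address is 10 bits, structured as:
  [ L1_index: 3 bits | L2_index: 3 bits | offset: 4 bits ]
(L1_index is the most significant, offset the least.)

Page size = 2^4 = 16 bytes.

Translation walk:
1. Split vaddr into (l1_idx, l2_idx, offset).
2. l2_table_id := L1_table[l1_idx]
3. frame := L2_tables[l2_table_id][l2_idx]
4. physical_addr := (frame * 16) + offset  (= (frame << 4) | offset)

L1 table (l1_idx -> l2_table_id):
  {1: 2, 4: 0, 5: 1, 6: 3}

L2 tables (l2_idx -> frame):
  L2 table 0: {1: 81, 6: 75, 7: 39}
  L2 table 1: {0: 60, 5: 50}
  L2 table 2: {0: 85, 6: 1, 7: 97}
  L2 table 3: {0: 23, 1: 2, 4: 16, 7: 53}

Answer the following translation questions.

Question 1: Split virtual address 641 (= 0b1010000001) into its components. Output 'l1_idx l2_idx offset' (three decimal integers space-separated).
vaddr = 641 = 0b1010000001
  top 3 bits -> l1_idx = 5
  next 3 bits -> l2_idx = 0
  bottom 4 bits -> offset = 1

Answer: 5 0 1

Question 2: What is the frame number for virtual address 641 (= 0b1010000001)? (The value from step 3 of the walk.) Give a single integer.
vaddr = 641: l1_idx=5, l2_idx=0
L1[5] = 1; L2[1][0] = 60

Answer: 60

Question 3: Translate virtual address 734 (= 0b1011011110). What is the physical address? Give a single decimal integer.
Answer: 814

Derivation:
vaddr = 734 = 0b1011011110
Split: l1_idx=5, l2_idx=5, offset=14
L1[5] = 1
L2[1][5] = 50
paddr = 50 * 16 + 14 = 814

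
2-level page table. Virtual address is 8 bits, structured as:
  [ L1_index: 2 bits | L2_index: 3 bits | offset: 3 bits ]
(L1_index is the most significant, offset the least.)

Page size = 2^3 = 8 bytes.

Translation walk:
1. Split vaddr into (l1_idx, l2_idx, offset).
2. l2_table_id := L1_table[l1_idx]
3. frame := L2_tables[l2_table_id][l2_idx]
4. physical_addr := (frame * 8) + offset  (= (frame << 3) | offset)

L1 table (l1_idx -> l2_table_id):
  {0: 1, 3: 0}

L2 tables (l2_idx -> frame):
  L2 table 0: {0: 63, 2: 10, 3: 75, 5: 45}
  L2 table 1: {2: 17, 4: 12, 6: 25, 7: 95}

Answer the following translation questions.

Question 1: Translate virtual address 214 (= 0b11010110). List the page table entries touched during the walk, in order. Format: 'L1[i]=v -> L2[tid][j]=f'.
Answer: L1[3]=0 -> L2[0][2]=10

Derivation:
vaddr = 214 = 0b11010110
Split: l1_idx=3, l2_idx=2, offset=6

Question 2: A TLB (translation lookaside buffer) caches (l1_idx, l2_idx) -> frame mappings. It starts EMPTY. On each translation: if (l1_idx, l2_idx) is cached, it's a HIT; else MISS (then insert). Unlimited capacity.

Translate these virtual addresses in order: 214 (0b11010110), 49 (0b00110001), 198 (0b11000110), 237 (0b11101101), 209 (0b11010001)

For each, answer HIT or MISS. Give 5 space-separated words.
vaddr=214: (3,2) not in TLB -> MISS, insert
vaddr=49: (0,6) not in TLB -> MISS, insert
vaddr=198: (3,0) not in TLB -> MISS, insert
vaddr=237: (3,5) not in TLB -> MISS, insert
vaddr=209: (3,2) in TLB -> HIT

Answer: MISS MISS MISS MISS HIT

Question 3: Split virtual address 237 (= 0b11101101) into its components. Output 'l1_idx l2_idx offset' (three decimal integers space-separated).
Answer: 3 5 5

Derivation:
vaddr = 237 = 0b11101101
  top 2 bits -> l1_idx = 3
  next 3 bits -> l2_idx = 5
  bottom 3 bits -> offset = 5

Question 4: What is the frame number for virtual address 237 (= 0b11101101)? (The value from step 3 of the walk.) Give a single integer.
vaddr = 237: l1_idx=3, l2_idx=5
L1[3] = 0; L2[0][5] = 45

Answer: 45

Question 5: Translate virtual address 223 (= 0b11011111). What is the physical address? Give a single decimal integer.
Answer: 607

Derivation:
vaddr = 223 = 0b11011111
Split: l1_idx=3, l2_idx=3, offset=7
L1[3] = 0
L2[0][3] = 75
paddr = 75 * 8 + 7 = 607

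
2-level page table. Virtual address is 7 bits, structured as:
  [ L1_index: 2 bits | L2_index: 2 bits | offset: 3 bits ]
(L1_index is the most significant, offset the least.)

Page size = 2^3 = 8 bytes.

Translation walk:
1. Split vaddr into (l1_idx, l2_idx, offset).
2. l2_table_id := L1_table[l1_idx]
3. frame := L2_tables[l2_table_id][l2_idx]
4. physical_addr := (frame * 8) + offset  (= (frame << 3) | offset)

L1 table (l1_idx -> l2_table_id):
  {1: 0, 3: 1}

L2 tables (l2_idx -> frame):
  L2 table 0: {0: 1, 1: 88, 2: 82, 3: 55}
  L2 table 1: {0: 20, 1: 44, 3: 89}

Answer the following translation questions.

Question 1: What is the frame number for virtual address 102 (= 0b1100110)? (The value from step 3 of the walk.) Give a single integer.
vaddr = 102: l1_idx=3, l2_idx=0
L1[3] = 1; L2[1][0] = 20

Answer: 20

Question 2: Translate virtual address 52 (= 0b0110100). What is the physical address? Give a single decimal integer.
vaddr = 52 = 0b0110100
Split: l1_idx=1, l2_idx=2, offset=4
L1[1] = 0
L2[0][2] = 82
paddr = 82 * 8 + 4 = 660

Answer: 660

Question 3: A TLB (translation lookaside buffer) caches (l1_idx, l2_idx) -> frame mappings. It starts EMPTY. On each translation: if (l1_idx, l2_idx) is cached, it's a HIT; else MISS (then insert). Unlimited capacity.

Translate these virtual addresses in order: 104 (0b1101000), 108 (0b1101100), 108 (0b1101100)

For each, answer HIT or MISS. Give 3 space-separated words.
Answer: MISS HIT HIT

Derivation:
vaddr=104: (3,1) not in TLB -> MISS, insert
vaddr=108: (3,1) in TLB -> HIT
vaddr=108: (3,1) in TLB -> HIT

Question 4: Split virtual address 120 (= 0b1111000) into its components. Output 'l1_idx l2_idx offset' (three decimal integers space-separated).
vaddr = 120 = 0b1111000
  top 2 bits -> l1_idx = 3
  next 2 bits -> l2_idx = 3
  bottom 3 bits -> offset = 0

Answer: 3 3 0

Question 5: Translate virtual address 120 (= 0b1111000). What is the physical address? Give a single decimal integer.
Answer: 712

Derivation:
vaddr = 120 = 0b1111000
Split: l1_idx=3, l2_idx=3, offset=0
L1[3] = 1
L2[1][3] = 89
paddr = 89 * 8 + 0 = 712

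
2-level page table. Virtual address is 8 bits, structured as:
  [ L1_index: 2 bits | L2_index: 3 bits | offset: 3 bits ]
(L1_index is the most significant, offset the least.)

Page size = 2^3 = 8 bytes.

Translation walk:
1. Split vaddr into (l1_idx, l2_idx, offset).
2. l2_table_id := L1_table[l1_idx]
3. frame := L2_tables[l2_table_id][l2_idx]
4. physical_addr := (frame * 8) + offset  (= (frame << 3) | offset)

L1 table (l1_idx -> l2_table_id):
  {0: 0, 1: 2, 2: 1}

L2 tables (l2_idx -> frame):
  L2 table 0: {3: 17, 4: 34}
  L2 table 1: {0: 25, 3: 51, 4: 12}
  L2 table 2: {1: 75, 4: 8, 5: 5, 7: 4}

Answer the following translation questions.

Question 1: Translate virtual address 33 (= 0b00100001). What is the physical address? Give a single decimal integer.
vaddr = 33 = 0b00100001
Split: l1_idx=0, l2_idx=4, offset=1
L1[0] = 0
L2[0][4] = 34
paddr = 34 * 8 + 1 = 273

Answer: 273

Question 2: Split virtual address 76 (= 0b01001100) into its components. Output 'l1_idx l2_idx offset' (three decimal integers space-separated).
vaddr = 76 = 0b01001100
  top 2 bits -> l1_idx = 1
  next 3 bits -> l2_idx = 1
  bottom 3 bits -> offset = 4

Answer: 1 1 4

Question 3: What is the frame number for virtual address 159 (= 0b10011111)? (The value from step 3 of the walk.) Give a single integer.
Answer: 51

Derivation:
vaddr = 159: l1_idx=2, l2_idx=3
L1[2] = 1; L2[1][3] = 51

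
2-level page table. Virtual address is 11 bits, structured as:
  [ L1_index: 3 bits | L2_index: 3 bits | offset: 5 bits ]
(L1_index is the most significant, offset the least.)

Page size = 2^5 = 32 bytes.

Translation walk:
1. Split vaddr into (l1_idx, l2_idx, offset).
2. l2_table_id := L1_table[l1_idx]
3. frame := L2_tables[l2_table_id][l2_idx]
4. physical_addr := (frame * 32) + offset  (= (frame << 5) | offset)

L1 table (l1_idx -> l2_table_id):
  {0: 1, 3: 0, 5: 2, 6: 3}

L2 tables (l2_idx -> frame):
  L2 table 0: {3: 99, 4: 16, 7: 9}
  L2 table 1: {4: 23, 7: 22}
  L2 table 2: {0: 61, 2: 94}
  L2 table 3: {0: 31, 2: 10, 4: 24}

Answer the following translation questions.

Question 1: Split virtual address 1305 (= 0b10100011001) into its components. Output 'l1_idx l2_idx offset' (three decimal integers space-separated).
vaddr = 1305 = 0b10100011001
  top 3 bits -> l1_idx = 5
  next 3 bits -> l2_idx = 0
  bottom 5 bits -> offset = 25

Answer: 5 0 25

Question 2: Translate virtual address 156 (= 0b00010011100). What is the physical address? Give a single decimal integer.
vaddr = 156 = 0b00010011100
Split: l1_idx=0, l2_idx=4, offset=28
L1[0] = 1
L2[1][4] = 23
paddr = 23 * 32 + 28 = 764

Answer: 764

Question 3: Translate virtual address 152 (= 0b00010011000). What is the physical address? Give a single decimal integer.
vaddr = 152 = 0b00010011000
Split: l1_idx=0, l2_idx=4, offset=24
L1[0] = 1
L2[1][4] = 23
paddr = 23 * 32 + 24 = 760

Answer: 760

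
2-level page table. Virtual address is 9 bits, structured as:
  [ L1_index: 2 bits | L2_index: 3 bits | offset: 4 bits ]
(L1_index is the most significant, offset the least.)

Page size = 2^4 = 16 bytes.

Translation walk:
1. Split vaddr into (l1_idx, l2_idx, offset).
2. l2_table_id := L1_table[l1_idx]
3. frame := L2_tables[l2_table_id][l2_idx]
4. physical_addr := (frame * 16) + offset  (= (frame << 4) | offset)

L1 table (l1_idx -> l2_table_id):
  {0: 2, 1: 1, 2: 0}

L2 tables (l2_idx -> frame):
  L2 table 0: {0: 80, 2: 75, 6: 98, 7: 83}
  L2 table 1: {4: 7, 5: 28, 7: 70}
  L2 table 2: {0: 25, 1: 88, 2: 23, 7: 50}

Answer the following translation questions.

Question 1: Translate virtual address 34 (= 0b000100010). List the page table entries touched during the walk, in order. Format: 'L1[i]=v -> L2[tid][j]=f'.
vaddr = 34 = 0b000100010
Split: l1_idx=0, l2_idx=2, offset=2

Answer: L1[0]=2 -> L2[2][2]=23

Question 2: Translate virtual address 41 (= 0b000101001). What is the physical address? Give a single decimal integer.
vaddr = 41 = 0b000101001
Split: l1_idx=0, l2_idx=2, offset=9
L1[0] = 2
L2[2][2] = 23
paddr = 23 * 16 + 9 = 377

Answer: 377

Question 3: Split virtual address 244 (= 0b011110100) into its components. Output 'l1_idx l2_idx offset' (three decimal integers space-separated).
Answer: 1 7 4

Derivation:
vaddr = 244 = 0b011110100
  top 2 bits -> l1_idx = 1
  next 3 bits -> l2_idx = 7
  bottom 4 bits -> offset = 4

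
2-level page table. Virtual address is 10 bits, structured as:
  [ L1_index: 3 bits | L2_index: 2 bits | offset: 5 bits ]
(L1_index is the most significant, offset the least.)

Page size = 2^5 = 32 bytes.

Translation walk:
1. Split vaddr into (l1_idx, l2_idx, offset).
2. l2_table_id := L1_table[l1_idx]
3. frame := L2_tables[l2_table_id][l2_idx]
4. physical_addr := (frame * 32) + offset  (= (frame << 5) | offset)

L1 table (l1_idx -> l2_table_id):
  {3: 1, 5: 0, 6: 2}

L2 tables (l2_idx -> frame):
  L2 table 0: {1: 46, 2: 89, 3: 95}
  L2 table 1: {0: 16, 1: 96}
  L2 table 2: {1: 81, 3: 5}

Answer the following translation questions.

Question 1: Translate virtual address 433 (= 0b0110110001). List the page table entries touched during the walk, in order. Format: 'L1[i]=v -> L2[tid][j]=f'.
vaddr = 433 = 0b0110110001
Split: l1_idx=3, l2_idx=1, offset=17

Answer: L1[3]=1 -> L2[1][1]=96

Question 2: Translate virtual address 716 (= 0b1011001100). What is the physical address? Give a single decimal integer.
vaddr = 716 = 0b1011001100
Split: l1_idx=5, l2_idx=2, offset=12
L1[5] = 0
L2[0][2] = 89
paddr = 89 * 32 + 12 = 2860

Answer: 2860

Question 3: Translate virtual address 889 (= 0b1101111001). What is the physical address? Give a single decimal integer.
vaddr = 889 = 0b1101111001
Split: l1_idx=6, l2_idx=3, offset=25
L1[6] = 2
L2[2][3] = 5
paddr = 5 * 32 + 25 = 185

Answer: 185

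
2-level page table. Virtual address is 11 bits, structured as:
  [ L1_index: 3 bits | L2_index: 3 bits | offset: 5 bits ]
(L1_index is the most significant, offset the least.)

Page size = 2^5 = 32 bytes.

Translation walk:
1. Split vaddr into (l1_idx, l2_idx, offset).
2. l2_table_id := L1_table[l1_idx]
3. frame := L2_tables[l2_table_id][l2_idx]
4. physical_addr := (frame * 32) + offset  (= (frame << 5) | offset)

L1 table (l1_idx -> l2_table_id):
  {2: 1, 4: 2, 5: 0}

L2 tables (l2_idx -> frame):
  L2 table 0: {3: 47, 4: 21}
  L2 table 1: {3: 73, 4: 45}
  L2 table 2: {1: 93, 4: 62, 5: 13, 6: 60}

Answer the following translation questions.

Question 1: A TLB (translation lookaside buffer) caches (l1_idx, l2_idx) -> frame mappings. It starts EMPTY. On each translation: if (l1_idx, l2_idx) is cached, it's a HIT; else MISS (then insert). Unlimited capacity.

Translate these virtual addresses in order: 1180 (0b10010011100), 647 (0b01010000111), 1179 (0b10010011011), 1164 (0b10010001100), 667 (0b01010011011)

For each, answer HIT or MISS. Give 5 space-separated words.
Answer: MISS MISS HIT HIT HIT

Derivation:
vaddr=1180: (4,4) not in TLB -> MISS, insert
vaddr=647: (2,4) not in TLB -> MISS, insert
vaddr=1179: (4,4) in TLB -> HIT
vaddr=1164: (4,4) in TLB -> HIT
vaddr=667: (2,4) in TLB -> HIT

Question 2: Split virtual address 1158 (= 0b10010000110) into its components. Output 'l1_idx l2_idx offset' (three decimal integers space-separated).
vaddr = 1158 = 0b10010000110
  top 3 bits -> l1_idx = 4
  next 3 bits -> l2_idx = 4
  bottom 5 bits -> offset = 6

Answer: 4 4 6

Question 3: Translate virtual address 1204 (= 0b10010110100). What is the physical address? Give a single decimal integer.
vaddr = 1204 = 0b10010110100
Split: l1_idx=4, l2_idx=5, offset=20
L1[4] = 2
L2[2][5] = 13
paddr = 13 * 32 + 20 = 436

Answer: 436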